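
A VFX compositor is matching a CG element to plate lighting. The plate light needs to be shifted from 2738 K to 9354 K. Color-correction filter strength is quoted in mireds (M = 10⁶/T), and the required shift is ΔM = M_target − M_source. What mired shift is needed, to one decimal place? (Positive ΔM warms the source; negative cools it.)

-258.3 mireds

M_source = 10⁶/2738 = 365.230; M_target = 10⁶/9354 = 106.906.
ΔM = 106.906 − 365.230 = -258.324 → -258.3 mireds, a cooling shift.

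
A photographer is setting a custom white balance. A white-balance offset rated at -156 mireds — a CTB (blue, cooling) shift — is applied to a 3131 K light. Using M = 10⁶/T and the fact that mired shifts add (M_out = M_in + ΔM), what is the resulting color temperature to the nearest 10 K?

6120 K

M_in = 10⁶/3131 = 319.39 mireds.
M_out = 319.39 + (-156) = 163.39 mireds.
T_out = 10⁶/163.39 = 6120.4 K → 6120 K.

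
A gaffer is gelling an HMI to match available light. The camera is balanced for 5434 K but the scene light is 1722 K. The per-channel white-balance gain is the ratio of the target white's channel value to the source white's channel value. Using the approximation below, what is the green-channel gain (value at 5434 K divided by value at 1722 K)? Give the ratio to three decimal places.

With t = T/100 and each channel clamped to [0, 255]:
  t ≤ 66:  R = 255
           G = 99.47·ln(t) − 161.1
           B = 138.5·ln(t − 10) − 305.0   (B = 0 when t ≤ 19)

At 1722 K (t = 17.22):
  G = 99.47·ln 17.22 − 161.1 = 99.47·2.8461 − 161.1 = 121.999.
At 5434 K (t = 54.34):
  G = 99.47·ln 54.34 − 161.1 = 99.47·3.9953 − 161.1 = 236.309.
Gain = 236.309 / 121.999 = 1.9370 → 1.937.

1.937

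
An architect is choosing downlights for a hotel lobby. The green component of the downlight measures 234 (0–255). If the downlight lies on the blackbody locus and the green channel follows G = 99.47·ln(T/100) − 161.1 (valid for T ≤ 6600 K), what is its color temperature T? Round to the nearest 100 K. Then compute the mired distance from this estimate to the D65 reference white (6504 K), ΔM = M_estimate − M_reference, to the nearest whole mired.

+35 mireds

ln t = (234 + 161.1) / 99.47 = 3.9721.
t = e^3.9721 = 53.093.
T = 100·t = 5309 K → 5300 K to the nearest 100 K.
M_estimate = 10⁶/5300 = 188.68; M_reference = 10⁶/6504 = 153.75.
ΔM = 188.68 − 153.75 = 34.93 → +35 mireds.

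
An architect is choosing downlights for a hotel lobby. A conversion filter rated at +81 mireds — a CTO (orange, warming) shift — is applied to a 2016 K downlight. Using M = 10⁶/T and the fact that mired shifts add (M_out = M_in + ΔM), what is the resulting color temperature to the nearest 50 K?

M_in = 10⁶/2016 = 496.03 mireds.
M_out = 496.03 + (+81) = 577.03 mireds.
T_out = 10⁶/577.03 = 1733.0 K → 1750 K.

1750 K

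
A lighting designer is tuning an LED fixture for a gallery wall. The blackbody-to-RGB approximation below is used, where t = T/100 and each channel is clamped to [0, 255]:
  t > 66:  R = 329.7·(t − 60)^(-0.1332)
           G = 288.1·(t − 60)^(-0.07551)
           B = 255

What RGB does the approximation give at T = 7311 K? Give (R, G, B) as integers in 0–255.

(234, 237, 255)

t = 7311/100 = 73.11; the t > 66 branch applies.
R = 329.7·(73.11 − 60)^(-0.1332) = 329.7·13.11^(-0.1332) = 329.7·0.70980 = 234.021.
G = 288.1·(73.11 − 60)^(-0.07551) = 288.1·13.11^(-0.07551) = 288.1·0.82340 = 237.221.
B = 255 by definition for t > 66.
Rounded: (234, 237, 255).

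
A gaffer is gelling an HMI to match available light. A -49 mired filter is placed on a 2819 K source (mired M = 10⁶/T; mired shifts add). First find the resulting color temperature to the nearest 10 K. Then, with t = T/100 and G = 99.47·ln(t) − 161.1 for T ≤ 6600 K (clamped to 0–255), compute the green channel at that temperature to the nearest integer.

M_in = 10⁶/2819 = 354.74; M_out = 354.74 + (-49) = 305.74.
T_out = 10⁶/305.74 = 3270.8 K → 3270 K; t = 32.7.
G = 99.47·ln 32.7 − 161.1 = 99.47·3.4874 − 161.1 = 185.789.
Rounded: 186.

186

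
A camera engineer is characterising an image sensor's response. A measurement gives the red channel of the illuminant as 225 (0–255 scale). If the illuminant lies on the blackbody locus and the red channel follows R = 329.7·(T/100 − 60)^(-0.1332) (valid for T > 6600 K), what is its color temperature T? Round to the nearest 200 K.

7800 K

(t − 60)^(-0.1332) = 225/329.7 = 0.68244.
t − 60 = 0.68244^(1/-0.1332) = 0.68244^(-7.508) = 17.610, so t = 77.610.
T = 100·t = 7761 K → 7800 K to the nearest 200 K.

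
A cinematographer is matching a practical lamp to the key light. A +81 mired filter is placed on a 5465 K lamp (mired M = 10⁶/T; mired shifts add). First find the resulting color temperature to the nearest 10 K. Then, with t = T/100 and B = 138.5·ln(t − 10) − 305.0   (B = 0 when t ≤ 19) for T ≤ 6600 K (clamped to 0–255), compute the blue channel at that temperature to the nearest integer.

156

M_in = 10⁶/5465 = 182.98; M_out = 182.98 + (+81) = 263.98.
T_out = 10⁶/263.98 = 3788.1 K → 3790 K; t = 37.9.
B = 138.5·ln(37.9 − 10) − 305.0 = 138.5·ln 27.9 − 305.0 = 138.5·3.3286 − 305.0 = 156.015.
Rounded: 156.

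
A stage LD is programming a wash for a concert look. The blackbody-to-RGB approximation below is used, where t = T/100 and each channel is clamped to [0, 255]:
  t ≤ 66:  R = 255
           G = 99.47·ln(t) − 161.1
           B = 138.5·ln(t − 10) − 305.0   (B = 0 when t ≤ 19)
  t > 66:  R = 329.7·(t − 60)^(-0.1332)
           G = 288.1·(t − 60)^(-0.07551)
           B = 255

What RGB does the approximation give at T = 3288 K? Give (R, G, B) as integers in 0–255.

t = 3288/100 = 32.88; the t ≤ 66 branch applies.
R = 255 by definition for t ≤ 66.
G = 99.47·ln 32.88 − 161.1 = 99.47·3.4929 − 161.1 = 186.335.
B = 138.5·ln(32.88 − 10) − 305.0 = 138.5·ln 22.88 − 305.0 = 138.5·3.1303 − 305.0 = 128.541.
Rounded: (255, 186, 129).

(255, 186, 129)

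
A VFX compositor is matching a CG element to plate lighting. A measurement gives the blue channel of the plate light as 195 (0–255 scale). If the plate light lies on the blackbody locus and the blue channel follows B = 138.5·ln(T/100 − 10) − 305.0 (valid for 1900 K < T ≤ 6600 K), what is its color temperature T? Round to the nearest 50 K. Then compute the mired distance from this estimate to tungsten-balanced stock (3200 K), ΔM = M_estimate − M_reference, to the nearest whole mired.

-100 mireds

ln(t − 10) = (195 + 305.0) / 138.5 = 3.6101.
t − 10 = e^3.6101 = 36.970, so t = 46.970.
T = 100·t = 4697 K → 4700 K to the nearest 50 K.
M_estimate = 10⁶/4700 = 212.77; M_reference = 10⁶/3200 = 312.50.
ΔM = 212.77 − 312.50 = -99.73 → -100 mireds.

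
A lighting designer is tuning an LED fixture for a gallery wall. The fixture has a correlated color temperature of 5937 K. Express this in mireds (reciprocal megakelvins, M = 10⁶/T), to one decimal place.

168.4 mireds

M = 10⁶ / 5937 = 168.435 → 168.4 mireds.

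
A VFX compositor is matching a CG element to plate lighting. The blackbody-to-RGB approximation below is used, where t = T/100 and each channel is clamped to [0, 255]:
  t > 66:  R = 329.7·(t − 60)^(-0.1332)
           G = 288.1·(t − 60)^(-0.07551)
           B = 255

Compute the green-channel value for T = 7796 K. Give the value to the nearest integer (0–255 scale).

t = 7796/100 = 77.96; the t > 66 branch applies.
G = 288.1·(77.96 − 60)^(-0.07551) = 288.1·17.96^(-0.07551) = 288.1·0.80406 = 231.649.
Rounded: 232.

232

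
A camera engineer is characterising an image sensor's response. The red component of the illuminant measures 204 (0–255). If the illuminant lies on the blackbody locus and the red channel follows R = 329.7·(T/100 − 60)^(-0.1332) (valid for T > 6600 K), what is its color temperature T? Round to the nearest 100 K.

9700 K

(t − 60)^(-0.1332) = 204/329.7 = 0.61874.
t − 60 = 0.61874^(1/-0.1332) = 0.61874^(-7.508) = 36.748, so t = 96.748.
T = 100·t = 9675 K → 9700 K to the nearest 100 K.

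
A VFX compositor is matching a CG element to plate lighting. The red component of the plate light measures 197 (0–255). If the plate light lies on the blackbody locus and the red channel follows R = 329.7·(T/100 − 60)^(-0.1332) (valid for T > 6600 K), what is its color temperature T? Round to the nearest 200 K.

10800 K

(t − 60)^(-0.1332) = 197/329.7 = 0.59751.
t − 60 = 0.59751^(1/-0.1332) = 0.59751^(-7.508) = 47.761, so t = 107.761.
T = 100·t = 10776 K → 10800 K to the nearest 200 K.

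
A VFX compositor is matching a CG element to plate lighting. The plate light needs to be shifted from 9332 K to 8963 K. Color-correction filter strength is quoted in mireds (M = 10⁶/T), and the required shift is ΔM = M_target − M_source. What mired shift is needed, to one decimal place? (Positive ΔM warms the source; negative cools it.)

+4.4 mireds

M_source = 10⁶/9332 = 107.158; M_target = 10⁶/8963 = 111.570.
ΔM = 111.570 − 107.158 = 4.412 → +4.4 mireds, a warming shift.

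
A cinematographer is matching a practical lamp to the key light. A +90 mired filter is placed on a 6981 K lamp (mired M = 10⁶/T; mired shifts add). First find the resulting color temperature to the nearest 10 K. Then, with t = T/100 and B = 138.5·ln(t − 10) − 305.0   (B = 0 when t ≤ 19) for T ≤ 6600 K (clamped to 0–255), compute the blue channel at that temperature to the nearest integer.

M_in = 10⁶/6981 = 143.25; M_out = 143.25 + (+90) = 233.25.
T_out = 10⁶/233.25 = 4287.3 K → 4290 K; t = 42.9.
B = 138.5·ln(42.9 − 10) − 305.0 = 138.5·ln 32.9 − 305.0 = 138.5·3.4935 − 305.0 = 178.846.
Rounded: 179.

179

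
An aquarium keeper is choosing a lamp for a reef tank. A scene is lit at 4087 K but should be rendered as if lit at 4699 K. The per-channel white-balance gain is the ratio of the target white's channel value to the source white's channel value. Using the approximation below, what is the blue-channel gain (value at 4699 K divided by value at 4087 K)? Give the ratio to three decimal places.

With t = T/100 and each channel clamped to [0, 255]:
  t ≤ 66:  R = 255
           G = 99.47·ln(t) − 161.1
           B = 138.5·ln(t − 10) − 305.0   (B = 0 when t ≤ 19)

At 4087 K (t = 40.87):
  B = 138.5·ln(40.87 − 10) − 305.0 = 138.5·ln 30.87 − 305.0 = 138.5·3.4298 − 305.0 = 170.025.
At 4699 K (t = 46.99):
  B = 138.5·ln(46.99 − 10) − 305.0 = 138.5·ln 36.99 − 305.0 = 138.5·3.6106 − 305.0 = 195.075.
Gain = 195.075 / 170.025 = 1.1473 → 1.147.

1.147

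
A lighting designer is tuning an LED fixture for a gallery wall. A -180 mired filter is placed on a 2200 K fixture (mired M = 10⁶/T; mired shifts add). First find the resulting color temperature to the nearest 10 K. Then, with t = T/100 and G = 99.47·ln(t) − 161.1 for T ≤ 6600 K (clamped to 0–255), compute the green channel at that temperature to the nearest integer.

M_in = 10⁶/2200 = 454.55; M_out = 454.55 + (-180) = 274.55.
T_out = 10⁶/274.55 = 3642.4 K → 3640 K; t = 36.4.
G = 99.47·ln 36.4 − 161.1 = 99.47·3.5946 − 161.1 = 196.452.
Rounded: 196.

196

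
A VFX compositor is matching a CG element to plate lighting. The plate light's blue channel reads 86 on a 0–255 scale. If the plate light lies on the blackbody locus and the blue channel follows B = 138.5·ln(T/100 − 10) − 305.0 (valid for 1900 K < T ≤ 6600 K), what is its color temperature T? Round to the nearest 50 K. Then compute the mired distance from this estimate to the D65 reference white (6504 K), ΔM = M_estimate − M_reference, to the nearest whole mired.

+217 mireds

ln(t − 10) = (86 + 305.0) / 138.5 = 2.8231.
t − 10 = e^2.8231 = 16.829, so t = 26.829.
T = 100·t = 2683 K → 2700 K to the nearest 50 K.
M_estimate = 10⁶/2700 = 370.37; M_reference = 10⁶/6504 = 153.75.
ΔM = 370.37 − 153.75 = 216.62 → +217 mireds.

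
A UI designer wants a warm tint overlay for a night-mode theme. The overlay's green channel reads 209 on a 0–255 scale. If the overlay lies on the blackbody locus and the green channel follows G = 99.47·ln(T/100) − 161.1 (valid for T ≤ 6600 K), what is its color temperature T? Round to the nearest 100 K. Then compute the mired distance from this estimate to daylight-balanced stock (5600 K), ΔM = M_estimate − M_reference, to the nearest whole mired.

ln t = (209 + 161.1) / 99.47 = 3.7207.
t = e^3.7207 = 41.294.
T = 100·t = 4129 K → 4100 K to the nearest 100 K.
M_estimate = 10⁶/4100 = 243.90; M_reference = 10⁶/5600 = 178.57.
ΔM = 243.90 − 178.57 = 65.33 → +65 mireds.

+65 mireds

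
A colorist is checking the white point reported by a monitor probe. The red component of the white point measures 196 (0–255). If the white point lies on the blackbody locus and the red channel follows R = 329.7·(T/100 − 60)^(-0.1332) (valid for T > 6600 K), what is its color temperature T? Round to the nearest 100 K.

(t − 60)^(-0.1332) = 196/329.7 = 0.59448.
t − 60 = 0.59448^(1/-0.1332) = 0.59448^(-7.508) = 49.621, so t = 109.621.
T = 100·t = 10962 K → 11000 K to the nearest 100 K.

11000 K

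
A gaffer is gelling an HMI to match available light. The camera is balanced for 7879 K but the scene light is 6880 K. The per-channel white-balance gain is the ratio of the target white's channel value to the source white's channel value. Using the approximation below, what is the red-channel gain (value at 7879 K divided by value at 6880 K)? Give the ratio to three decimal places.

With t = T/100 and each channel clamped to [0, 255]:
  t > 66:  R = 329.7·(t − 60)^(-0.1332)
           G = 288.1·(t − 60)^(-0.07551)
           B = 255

0.904

At 6880 K (t = 68.8):
  R = 329.7·(68.8 − 60)^(-0.1332) = 329.7·8.8^(-0.1332) = 329.7·0.74851 = 246.782.
At 7879 K (t = 78.79):
  R = 329.7·(78.79 − 60)^(-0.1332) = 329.7·18.79^(-0.1332) = 329.7·0.67657 = 223.065.
Gain = 223.065 / 246.782 = 0.9039 → 0.904.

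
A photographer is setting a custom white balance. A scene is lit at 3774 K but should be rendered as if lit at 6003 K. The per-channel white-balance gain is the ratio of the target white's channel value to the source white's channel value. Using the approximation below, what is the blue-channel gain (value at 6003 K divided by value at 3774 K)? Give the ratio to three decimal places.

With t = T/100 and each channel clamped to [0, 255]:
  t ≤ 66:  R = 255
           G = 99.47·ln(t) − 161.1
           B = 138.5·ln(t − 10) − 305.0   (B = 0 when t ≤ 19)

At 3774 K (t = 37.74):
  B = 138.5·ln(37.74 − 10) − 305.0 = 138.5·ln 27.74 − 305.0 = 138.5·3.3229 − 305.0 = 155.218.
At 6003 K (t = 60.03):
  B = 138.5·ln(60.03 − 10) − 305.0 = 138.5·ln 50.03 − 305.0 = 138.5·3.9126 − 305.0 = 236.898.
Gain = 236.898 / 155.218 = 1.5262 → 1.526.

1.526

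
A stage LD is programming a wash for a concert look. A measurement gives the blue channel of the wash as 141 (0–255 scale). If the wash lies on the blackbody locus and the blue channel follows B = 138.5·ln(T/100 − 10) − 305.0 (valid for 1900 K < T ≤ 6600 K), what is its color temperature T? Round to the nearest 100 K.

3500 K

ln(t − 10) = (141 + 305.0) / 138.5 = 3.2202.
t − 10 = e^3.2202 = 25.034, so t = 35.034.
T = 100·t = 3503 K → 3500 K to the nearest 100 K.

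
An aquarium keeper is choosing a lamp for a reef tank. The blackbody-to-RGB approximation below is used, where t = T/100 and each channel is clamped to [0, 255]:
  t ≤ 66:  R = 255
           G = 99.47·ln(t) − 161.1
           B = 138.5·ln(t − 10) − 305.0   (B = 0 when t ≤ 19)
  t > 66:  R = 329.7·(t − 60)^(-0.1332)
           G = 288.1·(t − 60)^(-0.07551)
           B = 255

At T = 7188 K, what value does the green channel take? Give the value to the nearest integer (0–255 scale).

t = 7188/100 = 71.88; the t > 66 branch applies.
G = 288.1·(71.88 − 60)^(-0.07551) = 288.1·11.88^(-0.07551) = 288.1·0.82955 = 238.992.
Rounded: 239.

239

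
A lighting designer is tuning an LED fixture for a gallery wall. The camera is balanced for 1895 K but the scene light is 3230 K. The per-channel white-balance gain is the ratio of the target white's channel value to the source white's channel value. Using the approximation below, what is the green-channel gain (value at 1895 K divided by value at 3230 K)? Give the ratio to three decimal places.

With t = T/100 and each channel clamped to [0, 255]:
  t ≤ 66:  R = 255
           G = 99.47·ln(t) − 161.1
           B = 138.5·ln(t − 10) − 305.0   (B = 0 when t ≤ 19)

0.713

At 3230 K (t = 32.3):
  G = 99.47·ln 32.3 − 161.1 = 99.47·3.4751 − 161.1 = 184.565.
At 1895 K (t = 18.95):
  G = 99.47·ln 18.95 − 161.1 = 99.47·2.9418 − 161.1 = 131.521.
Gain = 131.521 / 184.565 = 0.7126 → 0.713.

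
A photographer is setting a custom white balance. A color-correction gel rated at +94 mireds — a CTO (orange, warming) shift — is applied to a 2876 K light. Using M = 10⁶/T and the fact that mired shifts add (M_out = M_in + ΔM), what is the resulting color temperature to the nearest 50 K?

2250 K

M_in = 10⁶/2876 = 347.71 mireds.
M_out = 347.71 + (+94) = 441.71 mireds.
T_out = 10⁶/441.71 = 2264.0 K → 2250 K.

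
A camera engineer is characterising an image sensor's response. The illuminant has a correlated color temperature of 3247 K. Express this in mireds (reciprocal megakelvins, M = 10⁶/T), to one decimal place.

M = 10⁶ / 3247 = 307.977 → 308.0 mireds.

308.0 mireds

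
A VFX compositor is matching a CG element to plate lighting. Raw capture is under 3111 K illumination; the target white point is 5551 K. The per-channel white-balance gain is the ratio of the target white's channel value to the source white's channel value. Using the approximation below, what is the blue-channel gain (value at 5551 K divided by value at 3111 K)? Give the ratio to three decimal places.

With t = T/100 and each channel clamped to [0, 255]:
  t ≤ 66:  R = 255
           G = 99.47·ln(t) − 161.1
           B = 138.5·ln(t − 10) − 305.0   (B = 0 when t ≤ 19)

At 3111 K (t = 31.11):
  B = 138.5·ln(31.11 − 10) − 305.0 = 138.5·ln 21.11 − 305.0 = 138.5·3.0497 − 305.0 = 117.390.
At 5551 K (t = 55.51):
  B = 138.5·ln(55.51 − 10) − 305.0 = 138.5·ln 45.51 − 305.0 = 138.5·3.8179 − 305.0 = 223.784.
Gain = 223.784 / 117.390 = 1.9063 → 1.906.

1.906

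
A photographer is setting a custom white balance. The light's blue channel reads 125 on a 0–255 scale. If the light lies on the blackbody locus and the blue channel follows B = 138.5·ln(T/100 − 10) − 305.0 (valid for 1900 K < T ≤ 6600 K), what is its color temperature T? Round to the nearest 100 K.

3200 K

ln(t − 10) = (125 + 305.0) / 138.5 = 3.1047.
t − 10 = e^3.1047 = 22.302, so t = 32.302.
T = 100·t = 3230 K → 3200 K to the nearest 100 K.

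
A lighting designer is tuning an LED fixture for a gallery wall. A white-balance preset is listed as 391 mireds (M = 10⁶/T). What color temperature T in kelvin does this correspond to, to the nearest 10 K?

T = 10⁶ / 391 = 2557.54 K → 2560 K.

2560 K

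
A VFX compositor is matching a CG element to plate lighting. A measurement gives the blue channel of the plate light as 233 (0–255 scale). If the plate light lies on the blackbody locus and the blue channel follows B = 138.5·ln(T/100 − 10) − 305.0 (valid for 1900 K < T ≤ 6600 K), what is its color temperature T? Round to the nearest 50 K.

ln(t − 10) = (233 + 305.0) / 138.5 = 3.8845.
t − 10 = e^3.8845 = 48.641, so t = 58.641.
T = 100·t = 5864 K → 5850 K to the nearest 50 K.

5850 K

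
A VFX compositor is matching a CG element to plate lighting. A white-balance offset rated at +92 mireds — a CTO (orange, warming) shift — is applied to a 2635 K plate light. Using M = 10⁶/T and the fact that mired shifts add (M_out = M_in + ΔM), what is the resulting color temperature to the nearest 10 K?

2120 K

M_in = 10⁶/2635 = 379.51 mireds.
M_out = 379.51 + (+92) = 471.51 mireds.
T_out = 10⁶/471.51 = 2120.9 K → 2120 K.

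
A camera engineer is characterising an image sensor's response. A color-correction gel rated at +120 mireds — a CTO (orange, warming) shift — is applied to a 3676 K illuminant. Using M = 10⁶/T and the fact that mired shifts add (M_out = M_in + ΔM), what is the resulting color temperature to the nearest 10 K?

M_in = 10⁶/3676 = 272.03 mireds.
M_out = 272.03 + (+120) = 392.03 mireds.
T_out = 10⁶/392.03 = 2550.8 K → 2550 K.

2550 K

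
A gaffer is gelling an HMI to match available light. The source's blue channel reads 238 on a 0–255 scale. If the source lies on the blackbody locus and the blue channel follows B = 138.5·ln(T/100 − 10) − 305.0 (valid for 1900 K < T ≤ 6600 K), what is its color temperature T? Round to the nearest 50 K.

ln(t − 10) = (238 + 305.0) / 138.5 = 3.9206.
t − 10 = e^3.9206 = 50.430, so t = 60.430.
T = 100·t = 6043 K → 6050 K to the nearest 50 K.

6050 K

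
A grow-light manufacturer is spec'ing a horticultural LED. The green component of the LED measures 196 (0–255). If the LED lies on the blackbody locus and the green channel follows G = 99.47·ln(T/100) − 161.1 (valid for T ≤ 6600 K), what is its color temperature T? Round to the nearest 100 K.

ln t = (196 + 161.1) / 99.47 = 3.5900.
t = e^3.5900 = 36.235.
T = 100·t = 3624 K → 3600 K to the nearest 100 K.

3600 K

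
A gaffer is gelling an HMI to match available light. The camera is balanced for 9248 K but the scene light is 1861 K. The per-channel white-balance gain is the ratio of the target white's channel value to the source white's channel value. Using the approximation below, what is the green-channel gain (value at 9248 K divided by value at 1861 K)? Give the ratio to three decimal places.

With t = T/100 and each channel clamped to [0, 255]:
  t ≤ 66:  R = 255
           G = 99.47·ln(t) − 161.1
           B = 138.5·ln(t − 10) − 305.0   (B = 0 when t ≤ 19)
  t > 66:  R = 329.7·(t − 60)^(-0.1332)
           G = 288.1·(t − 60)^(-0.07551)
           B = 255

At 1861 K (t = 18.61):
  G = 99.47·ln 18.61 − 161.1 = 99.47·2.9237 − 161.1 = 129.720.
At 9248 K (t = 92.48):
  G = 288.1·(92.48 − 60)^(-0.07551) = 288.1·32.48^(-0.07551) = 288.1·0.76888 = 221.514.
Gain = 221.514 / 129.720 = 1.7076 → 1.708.

1.708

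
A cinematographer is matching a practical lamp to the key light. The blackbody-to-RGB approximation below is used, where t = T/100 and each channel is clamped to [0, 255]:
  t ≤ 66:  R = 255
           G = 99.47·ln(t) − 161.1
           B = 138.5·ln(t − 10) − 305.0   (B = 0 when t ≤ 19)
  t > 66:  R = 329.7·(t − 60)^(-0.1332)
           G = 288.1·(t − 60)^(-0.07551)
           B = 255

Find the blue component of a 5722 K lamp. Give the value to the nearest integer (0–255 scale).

229

t = 5722/100 = 57.22; the t ≤ 66 branch applies.
B = 138.5·ln(57.22 − 10) − 305.0 = 138.5·ln 47.22 − 305.0 = 138.5·3.8548 − 305.0 = 228.892.
Rounded: 229.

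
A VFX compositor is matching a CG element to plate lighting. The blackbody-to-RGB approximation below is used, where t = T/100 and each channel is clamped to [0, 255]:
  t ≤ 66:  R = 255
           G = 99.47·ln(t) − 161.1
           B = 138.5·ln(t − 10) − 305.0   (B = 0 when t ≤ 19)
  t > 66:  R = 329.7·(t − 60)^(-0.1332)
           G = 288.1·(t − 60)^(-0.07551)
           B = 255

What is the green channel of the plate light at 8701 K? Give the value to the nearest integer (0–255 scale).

225

t = 8701/100 = 87.01; the t > 66 branch applies.
G = 288.1·(87.01 − 60)^(-0.07551) = 288.1·27.01^(-0.07551) = 288.1·0.77966 = 224.620.
Rounded: 225.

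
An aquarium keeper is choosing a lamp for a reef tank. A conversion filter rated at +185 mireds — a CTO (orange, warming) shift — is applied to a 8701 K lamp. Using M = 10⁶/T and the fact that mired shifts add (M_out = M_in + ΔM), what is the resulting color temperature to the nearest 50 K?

3350 K

M_in = 10⁶/8701 = 114.93 mireds.
M_out = 114.93 + (+185) = 299.93 mireds.
T_out = 10⁶/299.93 = 3334.1 K → 3350 K.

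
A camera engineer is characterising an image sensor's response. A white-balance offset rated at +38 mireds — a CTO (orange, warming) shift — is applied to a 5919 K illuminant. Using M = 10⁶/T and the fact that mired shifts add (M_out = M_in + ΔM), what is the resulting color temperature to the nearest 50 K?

M_in = 10⁶/5919 = 168.95 mireds.
M_out = 168.95 + (+38) = 206.95 mireds.
T_out = 10⁶/206.95 = 4832.1 K → 4850 K.

4850 K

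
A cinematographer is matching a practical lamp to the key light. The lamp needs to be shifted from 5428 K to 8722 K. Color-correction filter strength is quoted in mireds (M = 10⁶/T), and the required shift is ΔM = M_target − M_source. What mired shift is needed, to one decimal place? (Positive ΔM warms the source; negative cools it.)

-69.6 mireds

M_source = 10⁶/5428 = 184.230; M_target = 10⁶/8722 = 114.653.
ΔM = 114.653 − 184.230 = -69.577 → -69.6 mireds, a cooling shift.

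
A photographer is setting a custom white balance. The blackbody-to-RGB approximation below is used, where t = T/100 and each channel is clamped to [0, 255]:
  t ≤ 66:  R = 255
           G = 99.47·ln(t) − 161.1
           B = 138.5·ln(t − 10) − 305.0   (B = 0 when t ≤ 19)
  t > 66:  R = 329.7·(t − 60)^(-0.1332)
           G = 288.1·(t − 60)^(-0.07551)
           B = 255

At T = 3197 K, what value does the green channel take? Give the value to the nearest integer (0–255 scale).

t = 3197/100 = 31.97; the t ≤ 66 branch applies.
G = 99.47·ln 31.97 − 161.1 = 99.47·3.4648 − 161.1 = 183.543.
Rounded: 184.

184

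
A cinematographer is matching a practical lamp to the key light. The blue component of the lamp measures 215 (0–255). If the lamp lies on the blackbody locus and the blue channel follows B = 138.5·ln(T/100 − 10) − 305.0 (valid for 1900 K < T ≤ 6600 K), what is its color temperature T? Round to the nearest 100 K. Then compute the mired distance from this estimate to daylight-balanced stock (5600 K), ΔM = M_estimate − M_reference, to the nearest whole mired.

ln(t − 10) = (215 + 305.0) / 138.5 = 3.7545.
t − 10 = e^3.7545 = 42.713, so t = 52.713.
T = 100·t = 5271 K → 5300 K to the nearest 100 K.
M_estimate = 10⁶/5300 = 188.68; M_reference = 10⁶/5600 = 178.57.
ΔM = 188.68 − 178.57 = 10.11 → +10 mireds.

+10 mireds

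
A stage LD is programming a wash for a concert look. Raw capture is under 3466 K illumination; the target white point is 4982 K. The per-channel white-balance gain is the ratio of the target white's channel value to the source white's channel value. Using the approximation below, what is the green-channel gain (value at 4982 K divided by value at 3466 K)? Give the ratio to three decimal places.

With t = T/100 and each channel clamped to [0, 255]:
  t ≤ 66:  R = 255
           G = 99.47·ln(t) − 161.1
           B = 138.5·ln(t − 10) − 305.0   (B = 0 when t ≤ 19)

At 3466 K (t = 34.66):
  G = 99.47·ln 34.66 − 161.1 = 99.47·3.5456 − 161.1 = 191.579.
At 4982 K (t = 49.82):
  G = 99.47·ln 49.82 − 161.1 = 99.47·3.9084 − 161.1 = 227.670.
Gain = 227.670 / 191.579 = 1.1884 → 1.188.

1.188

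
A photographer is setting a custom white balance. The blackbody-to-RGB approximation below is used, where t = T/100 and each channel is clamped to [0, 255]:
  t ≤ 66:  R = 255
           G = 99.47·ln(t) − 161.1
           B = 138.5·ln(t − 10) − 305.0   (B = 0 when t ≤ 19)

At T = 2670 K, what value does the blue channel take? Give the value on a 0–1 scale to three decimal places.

t = 2670/100 = 26.7; the t ≤ 66 branch applies.
B = 138.5·ln(26.7 − 10) − 305.0 = 138.5·ln 16.7 − 305.0 = 138.5·2.8154 − 305.0 = 84.934.
On a 0–1 scale: 84.934/255 = 0.3331 → 0.333.

0.333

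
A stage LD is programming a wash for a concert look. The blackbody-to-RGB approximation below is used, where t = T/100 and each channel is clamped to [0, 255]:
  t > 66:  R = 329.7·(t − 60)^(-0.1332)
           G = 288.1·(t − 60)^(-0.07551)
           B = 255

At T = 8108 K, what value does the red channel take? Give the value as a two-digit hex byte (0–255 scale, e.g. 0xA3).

t = 8108/100 = 81.08; the t > 66 branch applies.
R = 329.7·(81.08 − 60)^(-0.1332) = 329.7·21.08^(-0.1332) = 329.7·0.66629 = 219.674.
Rounded: 220; in hex, 0xDC.

0xDC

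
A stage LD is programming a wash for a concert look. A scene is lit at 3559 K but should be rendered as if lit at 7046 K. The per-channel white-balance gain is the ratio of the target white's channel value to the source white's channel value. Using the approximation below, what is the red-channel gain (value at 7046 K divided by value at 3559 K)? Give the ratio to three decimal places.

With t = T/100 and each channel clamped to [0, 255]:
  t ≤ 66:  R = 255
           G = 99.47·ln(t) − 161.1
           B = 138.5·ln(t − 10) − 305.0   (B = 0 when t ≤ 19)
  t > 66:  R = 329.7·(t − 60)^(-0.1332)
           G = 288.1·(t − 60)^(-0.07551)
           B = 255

At 3559 K (t = 35.59):
  R = 255 by definition for t ≤ 66.
At 7046 K (t = 70.46):
  R = 329.7·(70.46 − 60)^(-0.1332) = 329.7·10.46^(-0.1332) = 329.7·0.73147 = 241.167.
Gain = 241.167 / 255.000 = 0.9458 → 0.946.

0.946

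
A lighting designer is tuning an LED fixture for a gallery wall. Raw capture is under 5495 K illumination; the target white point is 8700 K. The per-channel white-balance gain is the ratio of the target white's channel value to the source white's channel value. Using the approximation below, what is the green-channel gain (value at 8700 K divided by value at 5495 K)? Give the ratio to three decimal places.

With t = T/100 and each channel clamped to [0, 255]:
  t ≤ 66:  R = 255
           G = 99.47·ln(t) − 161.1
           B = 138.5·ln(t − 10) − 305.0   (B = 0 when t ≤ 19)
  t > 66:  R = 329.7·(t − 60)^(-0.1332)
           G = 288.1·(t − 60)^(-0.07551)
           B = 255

0.946

At 5495 K (t = 54.95):
  G = 99.47·ln 54.95 − 161.1 = 99.47·4.0064 − 161.1 = 237.419.
At 8700 K (t = 87):
  G = 288.1·(87 − 60)^(-0.07551) = 288.1·27^(-0.07551) = 288.1·0.77968 = 224.626.
Gain = 224.626 / 237.419 = 0.9461 → 0.946.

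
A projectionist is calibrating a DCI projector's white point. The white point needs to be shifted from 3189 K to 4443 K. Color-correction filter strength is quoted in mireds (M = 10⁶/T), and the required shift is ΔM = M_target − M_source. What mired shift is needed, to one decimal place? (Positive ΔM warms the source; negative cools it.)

-88.5 mireds

M_source = 10⁶/3189 = 313.578; M_target = 10⁶/4443 = 225.073.
ΔM = 225.073 − 313.578 = -88.505 → -88.5 mireds, a cooling shift.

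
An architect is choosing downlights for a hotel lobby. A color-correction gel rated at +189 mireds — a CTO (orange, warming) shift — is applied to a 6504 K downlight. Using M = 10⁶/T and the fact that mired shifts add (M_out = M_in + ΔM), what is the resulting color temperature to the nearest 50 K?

M_in = 10⁶/6504 = 153.75 mireds.
M_out = 153.75 + (+189) = 342.75 mireds.
T_out = 10⁶/342.75 = 2917.6 K → 2900 K.

2900 K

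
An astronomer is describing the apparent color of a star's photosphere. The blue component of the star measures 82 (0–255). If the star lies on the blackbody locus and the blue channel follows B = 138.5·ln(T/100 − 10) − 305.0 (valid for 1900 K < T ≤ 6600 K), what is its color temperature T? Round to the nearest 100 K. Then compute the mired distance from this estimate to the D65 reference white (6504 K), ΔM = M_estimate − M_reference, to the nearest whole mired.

ln(t − 10) = (82 + 305.0) / 138.5 = 2.7942.
t − 10 = e^2.7942 = 16.350, so t = 26.350.
T = 100·t = 2635 K → 2600 K to the nearest 100 K.
M_estimate = 10⁶/2600 = 384.62; M_reference = 10⁶/6504 = 153.75.
ΔM = 384.62 − 153.75 = 230.86 → +231 mireds.

+231 mireds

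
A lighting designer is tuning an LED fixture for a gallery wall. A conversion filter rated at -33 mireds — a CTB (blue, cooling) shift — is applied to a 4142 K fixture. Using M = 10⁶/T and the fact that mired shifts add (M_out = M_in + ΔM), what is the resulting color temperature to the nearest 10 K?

4800 K

M_in = 10⁶/4142 = 241.43 mireds.
M_out = 241.43 + (-33) = 208.43 mireds.
T_out = 10⁶/208.43 = 4797.8 K → 4800 K.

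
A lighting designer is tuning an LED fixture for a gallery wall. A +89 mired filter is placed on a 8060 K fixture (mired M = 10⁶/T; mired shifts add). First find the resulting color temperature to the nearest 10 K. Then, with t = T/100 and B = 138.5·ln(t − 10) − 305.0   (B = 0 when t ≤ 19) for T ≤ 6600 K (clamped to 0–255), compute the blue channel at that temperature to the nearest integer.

195

M_in = 10⁶/8060 = 124.07; M_out = 124.07 + (+89) = 213.07.
T_out = 10⁶/213.07 = 4693.3 K → 4690 K; t = 46.9.
B = 138.5·ln(46.9 − 10) − 305.0 = 138.5·ln 36.9 − 305.0 = 138.5·3.6082 − 305.0 = 194.737.
Rounded: 195.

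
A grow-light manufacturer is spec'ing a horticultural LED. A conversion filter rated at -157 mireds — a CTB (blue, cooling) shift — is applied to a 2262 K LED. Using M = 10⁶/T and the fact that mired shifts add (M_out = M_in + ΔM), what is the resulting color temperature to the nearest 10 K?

3510 K

M_in = 10⁶/2262 = 442.09 mireds.
M_out = 442.09 + (-157) = 285.09 mireds.
T_out = 10⁶/285.09 = 3507.7 K → 3510 K.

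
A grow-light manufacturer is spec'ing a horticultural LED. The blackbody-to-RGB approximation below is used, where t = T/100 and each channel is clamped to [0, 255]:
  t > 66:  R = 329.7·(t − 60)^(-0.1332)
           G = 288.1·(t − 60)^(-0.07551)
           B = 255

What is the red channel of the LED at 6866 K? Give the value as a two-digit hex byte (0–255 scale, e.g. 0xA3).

0xF7

t = 6866/100 = 68.66; the t > 66 branch applies.
R = 329.7·(68.66 − 60)^(-0.1332) = 329.7·8.66^(-0.1332) = 329.7·0.75011 = 247.310.
Rounded: 247; in hex, 0xF7.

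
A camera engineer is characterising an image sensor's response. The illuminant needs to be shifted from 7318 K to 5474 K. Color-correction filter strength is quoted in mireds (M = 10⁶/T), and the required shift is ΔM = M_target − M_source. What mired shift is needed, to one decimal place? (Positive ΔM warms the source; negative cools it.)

M_source = 10⁶/7318 = 136.649; M_target = 10⁶/5474 = 182.682.
ΔM = 182.682 − 136.649 = 46.032 → +46.0 mireds, a warming shift.

+46.0 mireds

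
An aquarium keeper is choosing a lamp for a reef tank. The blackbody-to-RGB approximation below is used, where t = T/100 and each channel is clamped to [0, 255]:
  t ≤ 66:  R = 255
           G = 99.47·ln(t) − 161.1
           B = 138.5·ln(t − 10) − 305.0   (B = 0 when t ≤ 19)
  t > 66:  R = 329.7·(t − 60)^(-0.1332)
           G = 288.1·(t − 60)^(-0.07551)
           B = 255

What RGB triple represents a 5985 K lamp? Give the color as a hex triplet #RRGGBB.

t = 5985/100 = 59.85; the t ≤ 66 branch applies.
R = 255 by definition for t ≤ 66.
G = 99.47·ln 59.85 − 161.1 = 99.47·4.0918 − 161.1 = 245.915.
B = 138.5·ln(59.85 − 10) − 305.0 = 138.5·ln 49.85 − 305.0 = 138.5·3.9090 − 305.0 = 236.399.
Rounded: (255, 246, 236).
In hex: #FFF6EC.

#FFF6EC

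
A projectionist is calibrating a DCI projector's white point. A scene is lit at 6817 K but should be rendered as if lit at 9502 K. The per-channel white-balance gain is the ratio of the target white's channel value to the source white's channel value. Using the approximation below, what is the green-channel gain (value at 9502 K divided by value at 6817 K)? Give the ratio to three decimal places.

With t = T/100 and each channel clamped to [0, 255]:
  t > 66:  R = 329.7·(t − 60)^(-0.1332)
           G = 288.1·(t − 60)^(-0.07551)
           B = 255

0.896

At 6817 K (t = 68.17):
  G = 288.1·(68.17 − 60)^(-0.07551) = 288.1·8.17^(-0.07551) = 288.1·0.85333 = 245.845.
At 9502 K (t = 95.02):
  G = 288.1·(95.02 − 60)^(-0.07551) = 288.1·35.02^(-0.07551) = 288.1·0.76452 = 220.258.
Gain = 220.258 / 245.845 = 0.8959 → 0.896.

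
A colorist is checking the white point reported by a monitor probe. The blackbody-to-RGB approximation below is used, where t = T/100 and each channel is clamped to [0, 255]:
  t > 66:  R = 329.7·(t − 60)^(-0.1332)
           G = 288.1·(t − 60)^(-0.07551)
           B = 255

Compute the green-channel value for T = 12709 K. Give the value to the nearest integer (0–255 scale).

210

t = 12709/100 = 127.09; the t > 66 branch applies.
G = 288.1·(127.09 − 60)^(-0.07551) = 288.1·67.09^(-0.07551) = 288.1·0.72790 = 209.707.
Rounded: 210.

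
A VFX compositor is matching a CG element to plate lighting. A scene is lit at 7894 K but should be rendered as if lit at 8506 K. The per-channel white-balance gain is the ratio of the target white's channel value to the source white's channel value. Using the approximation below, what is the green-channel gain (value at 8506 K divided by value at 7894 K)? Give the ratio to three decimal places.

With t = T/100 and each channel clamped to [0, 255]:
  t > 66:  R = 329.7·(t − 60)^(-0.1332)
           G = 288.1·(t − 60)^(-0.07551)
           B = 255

0.979

At 7894 K (t = 78.94):
  G = 288.1·(78.94 − 60)^(-0.07551) = 288.1·18.94^(-0.07551) = 288.1·0.80084 = 230.722.
At 8506 K (t = 85.06):
  G = 288.1·(85.06 − 60)^(-0.07551) = 288.1·25.06^(-0.07551) = 288.1·0.78408 = 225.895.
Gain = 225.895 / 230.722 = 0.9791 → 0.979.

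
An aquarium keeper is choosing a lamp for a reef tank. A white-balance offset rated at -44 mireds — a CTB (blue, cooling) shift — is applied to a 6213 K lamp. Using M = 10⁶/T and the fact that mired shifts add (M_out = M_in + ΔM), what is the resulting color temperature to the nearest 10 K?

M_in = 10⁶/6213 = 160.95 mireds.
M_out = 160.95 + (-44) = 116.95 mireds.
T_out = 10⁶/116.95 = 8550.5 K → 8550 K.

8550 K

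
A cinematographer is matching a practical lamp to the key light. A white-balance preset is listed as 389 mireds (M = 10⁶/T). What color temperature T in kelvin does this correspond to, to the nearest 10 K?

T = 10⁶ / 389 = 2570.69 K → 2570 K.

2570 K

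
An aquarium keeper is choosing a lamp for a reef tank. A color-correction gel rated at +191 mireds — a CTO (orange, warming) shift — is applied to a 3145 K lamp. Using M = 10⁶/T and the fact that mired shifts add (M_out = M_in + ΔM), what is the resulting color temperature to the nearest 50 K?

1950 K

M_in = 10⁶/3145 = 317.97 mireds.
M_out = 317.97 + (+191) = 508.97 mireds.
T_out = 10⁶/508.97 = 1964.8 K → 1950 K.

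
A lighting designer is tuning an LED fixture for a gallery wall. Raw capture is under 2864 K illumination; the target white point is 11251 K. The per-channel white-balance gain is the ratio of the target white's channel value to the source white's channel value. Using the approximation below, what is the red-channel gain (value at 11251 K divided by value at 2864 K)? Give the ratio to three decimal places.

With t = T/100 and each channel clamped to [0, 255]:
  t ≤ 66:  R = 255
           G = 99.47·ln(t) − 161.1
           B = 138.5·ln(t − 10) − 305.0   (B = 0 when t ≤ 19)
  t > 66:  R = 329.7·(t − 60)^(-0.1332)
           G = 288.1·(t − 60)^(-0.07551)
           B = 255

At 2864 K (t = 28.64):
  R = 255 by definition for t ≤ 66.
At 11251 K (t = 112.51):
  R = 329.7·(112.51 − 60)^(-0.1332) = 329.7·52.51^(-0.1332) = 329.7·0.59002 = 194.528.
Gain = 194.528 / 255.000 = 0.7629 → 0.763.

0.763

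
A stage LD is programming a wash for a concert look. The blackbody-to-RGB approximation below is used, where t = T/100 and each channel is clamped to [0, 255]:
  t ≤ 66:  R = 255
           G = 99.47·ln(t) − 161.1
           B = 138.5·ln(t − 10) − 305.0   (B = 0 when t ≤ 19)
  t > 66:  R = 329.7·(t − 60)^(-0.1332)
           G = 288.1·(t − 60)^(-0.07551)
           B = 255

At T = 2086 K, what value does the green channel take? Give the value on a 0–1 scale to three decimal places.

t = 2086/100 = 20.86; the t ≤ 66 branch applies.
G = 99.47·ln 20.86 − 161.1 = 99.47·3.0378 − 161.1 = 141.073.
On a 0–1 scale: 141.073/255 = 0.5532 → 0.553.

0.553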